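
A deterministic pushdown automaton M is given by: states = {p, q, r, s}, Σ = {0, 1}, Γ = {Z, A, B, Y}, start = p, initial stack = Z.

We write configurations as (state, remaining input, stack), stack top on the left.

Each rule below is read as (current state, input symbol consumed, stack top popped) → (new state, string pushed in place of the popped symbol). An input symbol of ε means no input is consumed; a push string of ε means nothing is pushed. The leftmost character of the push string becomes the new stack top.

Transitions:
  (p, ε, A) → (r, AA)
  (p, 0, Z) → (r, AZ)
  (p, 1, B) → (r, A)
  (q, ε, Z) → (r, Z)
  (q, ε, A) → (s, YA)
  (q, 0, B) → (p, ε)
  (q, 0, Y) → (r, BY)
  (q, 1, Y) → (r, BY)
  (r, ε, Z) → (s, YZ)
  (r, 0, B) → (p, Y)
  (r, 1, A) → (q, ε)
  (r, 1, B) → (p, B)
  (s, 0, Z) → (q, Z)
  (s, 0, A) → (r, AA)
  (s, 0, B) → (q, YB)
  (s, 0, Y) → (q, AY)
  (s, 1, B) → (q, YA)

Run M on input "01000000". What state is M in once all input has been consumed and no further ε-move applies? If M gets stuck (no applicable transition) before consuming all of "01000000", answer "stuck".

s

(p, 01000000, Z)
  read 0, top Z: go to r, push AZ → (r, 1000000, AZ)
  read 1, top A: go to q, push ε → (q, 000000, Z)
  ε-move, top Z: go to r, push Z → (r, 000000, Z)
  ε-move, top Z: go to s, push YZ → (s, 000000, YZ)
  read 0, top Y: go to q, push AY → (q, 00000, AYZ)
  ε-move, top A: go to s, push YA → (s, 00000, YAYZ)
  read 0, top Y: go to q, push AY → (q, 0000, AYAYZ)
  ε-move, top A: go to s, push YA → (s, 0000, YAYAYZ)
  read 0, top Y: go to q, push AY → (q, 000, AYAYAYZ)
  ε-move, top A: go to s, push YA → (s, 000, YAYAYAYZ)
  read 0, top Y: go to q, push AY → (q, 00, AYAYAYAYZ)
  ε-move, top A: go to s, push YA → (s, 00, YAYAYAYAYZ)
  read 0, top Y: go to q, push AY → (q, 0, AYAYAYAYAYZ)
  ε-move, top A: go to s, push YA → (s, 0, YAYAYAYAYAYZ)
  read 0, top Y: go to q, push AY → (q, ε, AYAYAYAYAYAYZ)
  ε-move, top A: go to s, push YA → (s, ε, YAYAYAYAYAYAYZ)
All input consumed; M is in state s.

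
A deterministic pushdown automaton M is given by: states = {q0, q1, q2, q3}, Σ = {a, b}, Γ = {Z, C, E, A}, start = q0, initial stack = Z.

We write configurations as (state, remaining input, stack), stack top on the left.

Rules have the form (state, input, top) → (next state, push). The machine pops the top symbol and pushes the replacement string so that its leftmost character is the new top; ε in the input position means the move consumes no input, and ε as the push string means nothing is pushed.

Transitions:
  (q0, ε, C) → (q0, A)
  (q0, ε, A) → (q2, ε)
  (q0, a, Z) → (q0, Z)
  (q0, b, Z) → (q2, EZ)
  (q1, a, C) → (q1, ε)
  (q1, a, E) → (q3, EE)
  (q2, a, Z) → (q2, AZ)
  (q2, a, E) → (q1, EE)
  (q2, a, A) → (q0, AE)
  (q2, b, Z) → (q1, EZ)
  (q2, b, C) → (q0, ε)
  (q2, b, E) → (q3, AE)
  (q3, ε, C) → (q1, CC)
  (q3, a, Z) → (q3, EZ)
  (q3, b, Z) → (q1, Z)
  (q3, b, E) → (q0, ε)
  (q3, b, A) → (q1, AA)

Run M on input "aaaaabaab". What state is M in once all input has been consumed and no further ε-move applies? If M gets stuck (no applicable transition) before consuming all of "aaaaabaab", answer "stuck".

q0

(q0, aaaaabaab, Z) ⊢ (q0, aaaabaab, Z) ⊢ (q0, aaabaab, Z) ⊢ (q0, aabaab, Z) ⊢ (q0, abaab, Z) ⊢ (q0, baab, Z) ⊢ (q2, aab, EZ) ⊢ (q1, ab, EEZ) ⊢ (q3, b, EEEZ) ⊢ (q0, ε, EEZ)
All input consumed; M is in state q0.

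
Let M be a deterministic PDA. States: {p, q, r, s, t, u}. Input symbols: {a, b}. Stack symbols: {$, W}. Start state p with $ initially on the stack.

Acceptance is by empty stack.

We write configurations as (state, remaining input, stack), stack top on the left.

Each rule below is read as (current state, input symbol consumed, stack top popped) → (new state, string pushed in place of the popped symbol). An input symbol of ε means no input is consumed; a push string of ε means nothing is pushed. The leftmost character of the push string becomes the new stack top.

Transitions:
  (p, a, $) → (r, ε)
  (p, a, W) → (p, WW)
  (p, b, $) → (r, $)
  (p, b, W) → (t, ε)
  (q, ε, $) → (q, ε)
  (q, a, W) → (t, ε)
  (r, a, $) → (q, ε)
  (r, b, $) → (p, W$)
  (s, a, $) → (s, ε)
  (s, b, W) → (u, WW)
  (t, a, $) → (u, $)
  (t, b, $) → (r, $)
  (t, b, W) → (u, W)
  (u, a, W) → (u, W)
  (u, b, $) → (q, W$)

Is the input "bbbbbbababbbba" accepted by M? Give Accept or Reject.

Accept

(p, bbbbbbababbbba, $) ⊢ (r, bbbbbababbbba, $) ⊢ (p, bbbbababbbba, W$) ⊢ (t, bbbababbbba, $) ⊢ (r, bbababbbba, $) ⊢ (p, bababbbba, W$) ⊢ (t, ababbbba, $) ⊢ (u, babbbba, $) ⊢ (q, abbbba, W$) ⊢ (t, bbbba, $) ⊢ (r, bbba, $) ⊢ (p, bba, W$) ⊢ (t, ba, $) ⊢ (r, a, $) ⊢ (q, ε, ε)
All input consumed and the stack is empty.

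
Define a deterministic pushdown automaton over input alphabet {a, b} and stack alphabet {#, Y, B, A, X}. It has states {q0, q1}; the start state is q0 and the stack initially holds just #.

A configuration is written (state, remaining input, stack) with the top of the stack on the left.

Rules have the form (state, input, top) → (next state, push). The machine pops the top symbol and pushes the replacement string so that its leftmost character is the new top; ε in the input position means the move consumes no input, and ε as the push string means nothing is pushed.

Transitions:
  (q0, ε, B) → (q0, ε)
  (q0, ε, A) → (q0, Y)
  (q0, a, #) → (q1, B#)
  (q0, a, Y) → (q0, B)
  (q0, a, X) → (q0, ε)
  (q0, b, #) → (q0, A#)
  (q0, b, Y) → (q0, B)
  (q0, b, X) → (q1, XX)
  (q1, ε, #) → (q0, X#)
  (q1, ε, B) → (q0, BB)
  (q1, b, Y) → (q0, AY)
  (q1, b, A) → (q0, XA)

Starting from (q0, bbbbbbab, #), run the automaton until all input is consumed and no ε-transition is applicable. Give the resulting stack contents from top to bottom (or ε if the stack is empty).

Y#

(q0, bbbbbbab, #) ⊢ (q0, bbbbbab, A#) ⊢ (q0, bbbbbab, Y#) ⊢ (q0, bbbbab, B#) ⊢ (q0, bbbbab, #) ⊢ (q0, bbbab, A#) ⊢ (q0, bbbab, Y#) ⊢ (q0, bbab, B#) ⊢ (q0, bbab, #) ⊢ (q0, bab, A#) ⊢ (q0, bab, Y#) ⊢ (q0, ab, B#) ⊢ (q0, ab, #) ⊢ (q1, b, B#) ⊢ (q0, b, BB#) ⊢ (q0, b, B#) ⊢ (q0, b, #) ⊢ (q0, ε, A#) ⊢ (q0, ε, Y#)
All input consumed in state q0 with stack Y#.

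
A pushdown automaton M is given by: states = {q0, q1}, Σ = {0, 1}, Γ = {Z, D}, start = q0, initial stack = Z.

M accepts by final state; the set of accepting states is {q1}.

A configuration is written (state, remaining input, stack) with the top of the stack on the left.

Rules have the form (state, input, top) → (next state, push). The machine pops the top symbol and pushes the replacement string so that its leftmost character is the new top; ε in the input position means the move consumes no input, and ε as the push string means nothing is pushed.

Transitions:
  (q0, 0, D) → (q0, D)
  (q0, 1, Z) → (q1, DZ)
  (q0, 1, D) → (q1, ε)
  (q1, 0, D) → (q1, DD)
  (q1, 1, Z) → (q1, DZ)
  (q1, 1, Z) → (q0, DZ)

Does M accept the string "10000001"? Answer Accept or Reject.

No computation consumes all input and reaches a final state.

Reject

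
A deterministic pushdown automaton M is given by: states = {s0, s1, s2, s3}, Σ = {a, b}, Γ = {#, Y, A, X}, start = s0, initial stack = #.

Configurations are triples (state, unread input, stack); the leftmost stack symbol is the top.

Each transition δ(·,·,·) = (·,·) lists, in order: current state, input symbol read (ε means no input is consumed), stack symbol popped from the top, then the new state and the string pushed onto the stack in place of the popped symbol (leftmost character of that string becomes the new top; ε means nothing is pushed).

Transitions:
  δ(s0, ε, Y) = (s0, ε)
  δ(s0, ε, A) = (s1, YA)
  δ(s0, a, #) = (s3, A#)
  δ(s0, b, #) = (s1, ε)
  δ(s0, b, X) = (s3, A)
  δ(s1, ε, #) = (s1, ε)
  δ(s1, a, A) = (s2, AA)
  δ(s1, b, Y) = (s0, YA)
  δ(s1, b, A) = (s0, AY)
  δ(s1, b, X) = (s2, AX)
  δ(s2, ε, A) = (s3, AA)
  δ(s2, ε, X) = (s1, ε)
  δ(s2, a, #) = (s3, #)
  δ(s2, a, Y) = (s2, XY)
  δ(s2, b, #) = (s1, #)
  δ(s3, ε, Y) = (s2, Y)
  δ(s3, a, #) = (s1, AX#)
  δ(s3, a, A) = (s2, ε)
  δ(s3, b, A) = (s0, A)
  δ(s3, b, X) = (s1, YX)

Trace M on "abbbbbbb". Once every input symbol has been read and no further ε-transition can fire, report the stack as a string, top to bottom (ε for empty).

YAAAAAAA#

(s0, abbbbbbb, #) ⊢ (s3, bbbbbbb, A#) ⊢ (s0, bbbbbb, A#) ⊢ (s1, bbbbbb, YA#) ⊢ (s0, bbbbb, YAA#) ⊢ (s0, bbbbb, AA#) ⊢ (s1, bbbbb, YAA#) ⊢ (s0, bbbb, YAAA#) ⊢ (s0, bbbb, AAA#) ⊢ (s1, bbbb, YAAA#) ⊢ (s0, bbb, YAAAA#) ⊢ (s0, bbb, AAAA#) ⊢ (s1, bbb, YAAAA#) ⊢ (s0, bb, YAAAAA#) ⊢ (s0, bb, AAAAA#) ⊢ (s1, bb, YAAAAA#) ⊢ (s0, b, YAAAAAA#) ⊢ (s0, b, AAAAAA#) ⊢ (s1, b, YAAAAAA#) ⊢ (s0, ε, YAAAAAAA#) ⊢ (s0, ε, AAAAAAA#) ⊢ (s1, ε, YAAAAAAA#)
All input consumed in state s1 with stack YAAAAAAA#.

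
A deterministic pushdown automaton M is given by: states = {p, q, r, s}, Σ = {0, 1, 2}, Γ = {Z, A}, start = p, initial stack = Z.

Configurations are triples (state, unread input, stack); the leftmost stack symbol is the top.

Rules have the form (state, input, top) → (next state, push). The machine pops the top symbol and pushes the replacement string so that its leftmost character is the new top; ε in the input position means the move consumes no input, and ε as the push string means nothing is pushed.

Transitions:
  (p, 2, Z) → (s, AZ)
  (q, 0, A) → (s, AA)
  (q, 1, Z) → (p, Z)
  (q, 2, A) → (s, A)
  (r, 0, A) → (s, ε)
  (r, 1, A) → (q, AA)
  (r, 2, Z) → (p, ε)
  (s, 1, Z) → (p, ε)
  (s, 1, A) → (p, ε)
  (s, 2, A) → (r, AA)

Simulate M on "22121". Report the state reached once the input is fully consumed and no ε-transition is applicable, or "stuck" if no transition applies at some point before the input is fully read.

p

(p, 22121, Z) ⊢ (s, 2121, AZ) ⊢ (r, 121, AAZ) ⊢ (q, 21, AAAZ) ⊢ (s, 1, AAAZ) ⊢ (p, ε, AAZ)
All input consumed; M is in state p.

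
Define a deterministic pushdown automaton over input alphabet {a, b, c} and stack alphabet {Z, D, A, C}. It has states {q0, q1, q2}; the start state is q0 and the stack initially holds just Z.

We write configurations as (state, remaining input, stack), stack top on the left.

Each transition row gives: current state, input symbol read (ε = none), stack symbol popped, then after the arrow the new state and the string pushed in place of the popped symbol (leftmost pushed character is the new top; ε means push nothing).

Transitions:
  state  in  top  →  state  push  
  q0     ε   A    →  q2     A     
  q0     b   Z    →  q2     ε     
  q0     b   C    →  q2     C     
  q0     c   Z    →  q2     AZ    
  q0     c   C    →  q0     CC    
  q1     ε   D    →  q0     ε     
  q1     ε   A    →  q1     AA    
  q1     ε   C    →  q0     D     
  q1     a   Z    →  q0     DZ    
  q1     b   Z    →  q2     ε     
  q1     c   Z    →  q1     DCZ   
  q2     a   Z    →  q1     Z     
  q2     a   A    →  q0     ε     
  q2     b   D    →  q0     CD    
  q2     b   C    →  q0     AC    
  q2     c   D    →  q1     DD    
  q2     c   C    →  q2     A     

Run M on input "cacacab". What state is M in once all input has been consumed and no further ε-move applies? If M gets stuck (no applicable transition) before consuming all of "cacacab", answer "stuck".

q2

(q0, cacacab, Z) ⊢ (q2, acacab, AZ) ⊢ (q0, cacab, Z) ⊢ (q2, acab, AZ) ⊢ (q0, cab, Z) ⊢ (q2, ab, AZ) ⊢ (q0, b, Z) ⊢ (q2, ε, ε)
All input consumed; M is in state q2.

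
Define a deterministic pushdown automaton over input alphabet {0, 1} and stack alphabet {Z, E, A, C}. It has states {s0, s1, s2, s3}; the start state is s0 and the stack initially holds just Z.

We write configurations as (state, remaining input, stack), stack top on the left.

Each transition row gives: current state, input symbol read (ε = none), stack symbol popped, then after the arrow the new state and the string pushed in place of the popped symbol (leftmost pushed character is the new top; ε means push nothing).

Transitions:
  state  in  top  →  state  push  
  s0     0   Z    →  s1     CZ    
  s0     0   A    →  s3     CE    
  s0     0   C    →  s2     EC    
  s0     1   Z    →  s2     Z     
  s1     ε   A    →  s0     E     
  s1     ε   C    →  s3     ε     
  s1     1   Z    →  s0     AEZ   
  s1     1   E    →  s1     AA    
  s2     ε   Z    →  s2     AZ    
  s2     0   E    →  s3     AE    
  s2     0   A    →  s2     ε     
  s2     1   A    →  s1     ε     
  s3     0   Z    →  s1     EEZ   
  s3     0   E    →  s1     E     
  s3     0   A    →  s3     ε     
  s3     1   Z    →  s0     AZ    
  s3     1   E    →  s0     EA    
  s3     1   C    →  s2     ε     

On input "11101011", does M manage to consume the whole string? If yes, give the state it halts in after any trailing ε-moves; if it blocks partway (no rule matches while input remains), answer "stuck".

(s0, 11101011, Z)
  read 1, top Z: go to s2, push Z → (s2, 1101011, Z)
  ε-move, top Z: go to s2, push AZ → (s2, 1101011, AZ)
  read 1, top A: go to s1, push ε → (s1, 101011, Z)
  read 1, top Z: go to s0, push AEZ → (s0, 01011, AEZ)
  read 0, top A: go to s3, push CE → (s3, 1011, CEEZ)
  read 1, top C: go to s2, push ε → (s2, 011, EEZ)
  read 0, top E: go to s3, push AE → (s3, 11, AEEZ)
No transition for (s3, 1, top A); M blocks with input 11 remaining.

stuck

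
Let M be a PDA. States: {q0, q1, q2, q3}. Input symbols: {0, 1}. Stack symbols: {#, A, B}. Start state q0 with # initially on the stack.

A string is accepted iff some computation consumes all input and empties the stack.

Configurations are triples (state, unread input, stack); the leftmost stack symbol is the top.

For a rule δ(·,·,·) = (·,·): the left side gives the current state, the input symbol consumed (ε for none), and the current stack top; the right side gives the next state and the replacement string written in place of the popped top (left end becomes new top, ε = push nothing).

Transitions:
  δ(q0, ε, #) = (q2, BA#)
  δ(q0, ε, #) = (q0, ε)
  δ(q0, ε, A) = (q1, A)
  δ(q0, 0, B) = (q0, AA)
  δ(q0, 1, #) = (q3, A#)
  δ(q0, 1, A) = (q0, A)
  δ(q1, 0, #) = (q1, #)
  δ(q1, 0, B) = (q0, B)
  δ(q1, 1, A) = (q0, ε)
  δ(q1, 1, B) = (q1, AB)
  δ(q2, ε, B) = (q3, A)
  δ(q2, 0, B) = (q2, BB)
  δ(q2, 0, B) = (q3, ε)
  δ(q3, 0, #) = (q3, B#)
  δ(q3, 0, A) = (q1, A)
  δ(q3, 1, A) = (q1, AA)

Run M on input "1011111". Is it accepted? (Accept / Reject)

Accept

One accepting computation: (q0, 1011111, #) ⊢ (q3, 011111, A#) ⊢ (q1, 11111, A#) ⊢ (q0, 1111, #) ⊢ (q3, 111, A#) ⊢ (q1, 11, AA#) ⊢ (q0, 1, A#) ⊢ (q1, 1, A#) ⊢ (q0, ε, #) ⊢ (q0, ε, ε)
All input consumed and the stack is empty.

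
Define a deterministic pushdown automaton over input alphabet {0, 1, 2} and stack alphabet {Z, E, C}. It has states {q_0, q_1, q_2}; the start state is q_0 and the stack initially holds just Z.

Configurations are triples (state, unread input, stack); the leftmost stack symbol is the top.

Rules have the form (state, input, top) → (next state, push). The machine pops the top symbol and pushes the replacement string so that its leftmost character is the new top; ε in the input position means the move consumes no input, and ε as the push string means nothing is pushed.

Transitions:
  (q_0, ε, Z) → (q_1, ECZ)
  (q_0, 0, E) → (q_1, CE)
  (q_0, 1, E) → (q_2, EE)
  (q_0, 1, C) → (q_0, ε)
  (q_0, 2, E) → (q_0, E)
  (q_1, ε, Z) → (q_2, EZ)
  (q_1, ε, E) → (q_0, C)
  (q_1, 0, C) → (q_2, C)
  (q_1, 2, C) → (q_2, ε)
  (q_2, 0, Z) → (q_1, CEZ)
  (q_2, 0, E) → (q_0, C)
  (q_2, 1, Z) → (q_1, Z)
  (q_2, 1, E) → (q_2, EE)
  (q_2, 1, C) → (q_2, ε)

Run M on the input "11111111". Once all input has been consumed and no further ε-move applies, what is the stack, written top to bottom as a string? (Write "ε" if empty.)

(q_0, 11111111, Z)
  ε-move, top Z: go to q_1, push ECZ → (q_1, 11111111, ECZ)
  ε-move, top E: go to q_0, push C → (q_0, 11111111, CCZ)
  read 1, top C: go to q_0, push ε → (q_0, 1111111, CZ)
  read 1, top C: go to q_0, push ε → (q_0, 111111, Z)
  ε-move, top Z: go to q_1, push ECZ → (q_1, 111111, ECZ)
  ε-move, top E: go to q_0, push C → (q_0, 111111, CCZ)
  read 1, top C: go to q_0, push ε → (q_0, 11111, CZ)
  read 1, top C: go to q_0, push ε → (q_0, 1111, Z)
  ε-move, top Z: go to q_1, push ECZ → (q_1, 1111, ECZ)
  ε-move, top E: go to q_0, push C → (q_0, 1111, CCZ)
  read 1, top C: go to q_0, push ε → (q_0, 111, CZ)
  read 1, top C: go to q_0, push ε → (q_0, 11, Z)
  ε-move, top Z: go to q_1, push ECZ → (q_1, 11, ECZ)
  ε-move, top E: go to q_0, push C → (q_0, 11, CCZ)
  read 1, top C: go to q_0, push ε → (q_0, 1, CZ)
  read 1, top C: go to q_0, push ε → (q_0, ε, Z)
  ε-move, top Z: go to q_1, push ECZ → (q_1, ε, ECZ)
  ε-move, top E: go to q_0, push C → (q_0, ε, CCZ)
All input consumed in state q_0 with stack CCZ.

CCZ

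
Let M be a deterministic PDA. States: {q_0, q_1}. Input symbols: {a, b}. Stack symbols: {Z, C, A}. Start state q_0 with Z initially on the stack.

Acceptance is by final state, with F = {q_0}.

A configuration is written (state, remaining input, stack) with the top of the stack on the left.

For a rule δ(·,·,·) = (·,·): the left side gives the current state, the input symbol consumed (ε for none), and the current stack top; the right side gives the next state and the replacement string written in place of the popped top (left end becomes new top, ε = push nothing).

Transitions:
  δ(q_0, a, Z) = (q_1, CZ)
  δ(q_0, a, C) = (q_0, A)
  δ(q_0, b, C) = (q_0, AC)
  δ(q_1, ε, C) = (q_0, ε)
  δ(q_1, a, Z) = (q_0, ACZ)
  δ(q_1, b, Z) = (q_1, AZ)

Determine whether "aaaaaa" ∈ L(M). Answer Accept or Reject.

(q_0, aaaaaa, Z) ⊢ (q_1, aaaaa, CZ) ⊢ (q_0, aaaaa, Z) ⊢ (q_1, aaaa, CZ) ⊢ (q_0, aaaa, Z) ⊢ (q_1, aaa, CZ) ⊢ (q_0, aaa, Z) ⊢ (q_1, aa, CZ) ⊢ (q_0, aa, Z) ⊢ (q_1, a, CZ) ⊢ (q_0, a, Z) ⊢ (q_1, ε, CZ) ⊢ (q_0, ε, Z)
All input consumed; state q_0 ∈ F.

Accept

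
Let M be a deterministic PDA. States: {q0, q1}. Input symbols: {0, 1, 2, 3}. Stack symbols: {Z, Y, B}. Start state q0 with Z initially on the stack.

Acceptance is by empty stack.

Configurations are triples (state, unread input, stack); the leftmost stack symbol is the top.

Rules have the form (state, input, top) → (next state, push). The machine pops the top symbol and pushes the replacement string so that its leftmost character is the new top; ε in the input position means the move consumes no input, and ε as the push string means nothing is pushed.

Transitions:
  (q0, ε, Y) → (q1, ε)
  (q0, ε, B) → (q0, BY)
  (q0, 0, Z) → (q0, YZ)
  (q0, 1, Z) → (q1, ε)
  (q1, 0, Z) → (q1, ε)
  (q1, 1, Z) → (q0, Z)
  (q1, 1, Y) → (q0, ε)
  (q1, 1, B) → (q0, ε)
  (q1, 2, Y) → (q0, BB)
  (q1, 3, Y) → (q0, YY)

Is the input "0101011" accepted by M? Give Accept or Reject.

(q0, 0101011, Z)
  read 0, top Z: go to q0, push YZ → (q0, 101011, YZ)
  ε-move, top Y: go to q1, push ε → (q1, 101011, Z)
  read 1, top Z: go to q0, push Z → (q0, 01011, Z)
  read 0, top Z: go to q0, push YZ → (q0, 1011, YZ)
  ε-move, top Y: go to q1, push ε → (q1, 1011, Z)
  read 1, top Z: go to q0, push Z → (q0, 011, Z)
  read 0, top Z: go to q0, push YZ → (q0, 11, YZ)
  ε-move, top Y: go to q1, push ε → (q1, 11, Z)
  read 1, top Z: go to q0, push Z → (q0, 1, Z)
  read 1, top Z: go to q1, push ε → (q1, ε, ε)
All input consumed and the stack is empty.

Accept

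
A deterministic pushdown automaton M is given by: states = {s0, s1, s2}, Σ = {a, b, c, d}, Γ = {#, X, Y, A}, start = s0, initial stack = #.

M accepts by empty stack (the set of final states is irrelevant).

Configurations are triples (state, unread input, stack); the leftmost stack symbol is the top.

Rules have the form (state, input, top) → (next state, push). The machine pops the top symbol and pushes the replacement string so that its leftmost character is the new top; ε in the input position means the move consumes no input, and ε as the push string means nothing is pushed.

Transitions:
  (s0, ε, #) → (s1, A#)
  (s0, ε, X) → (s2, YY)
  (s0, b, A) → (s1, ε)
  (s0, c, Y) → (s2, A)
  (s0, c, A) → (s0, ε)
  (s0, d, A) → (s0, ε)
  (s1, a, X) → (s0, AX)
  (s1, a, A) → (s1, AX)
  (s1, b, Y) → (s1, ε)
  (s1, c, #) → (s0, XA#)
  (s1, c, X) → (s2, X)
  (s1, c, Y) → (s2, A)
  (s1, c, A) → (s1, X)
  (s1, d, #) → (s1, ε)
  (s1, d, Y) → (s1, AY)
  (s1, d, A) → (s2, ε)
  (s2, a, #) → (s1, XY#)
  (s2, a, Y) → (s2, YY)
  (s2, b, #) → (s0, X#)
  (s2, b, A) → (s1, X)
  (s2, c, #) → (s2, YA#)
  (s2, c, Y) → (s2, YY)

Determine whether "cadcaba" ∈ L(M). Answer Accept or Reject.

(s0, cadcaba, #)
  ε-move, top #: go to s1, push A# → (s1, cadcaba, A#)
  read c, top A: go to s1, push X → (s1, adcaba, X#)
  read a, top X: go to s0, push AX → (s0, dcaba, AX#)
  read d, top A: go to s0, push ε → (s0, caba, X#)
  ε-move, top X: go to s2, push YY → (s2, caba, YY#)
  read c, top Y: go to s2, push YY → (s2, aba, YYY#)
  read a, top Y: go to s2, push YY → (s2, ba, YYYY#)
No transition applies at (s2, ba, YYYY#); input not fully consumed.

Reject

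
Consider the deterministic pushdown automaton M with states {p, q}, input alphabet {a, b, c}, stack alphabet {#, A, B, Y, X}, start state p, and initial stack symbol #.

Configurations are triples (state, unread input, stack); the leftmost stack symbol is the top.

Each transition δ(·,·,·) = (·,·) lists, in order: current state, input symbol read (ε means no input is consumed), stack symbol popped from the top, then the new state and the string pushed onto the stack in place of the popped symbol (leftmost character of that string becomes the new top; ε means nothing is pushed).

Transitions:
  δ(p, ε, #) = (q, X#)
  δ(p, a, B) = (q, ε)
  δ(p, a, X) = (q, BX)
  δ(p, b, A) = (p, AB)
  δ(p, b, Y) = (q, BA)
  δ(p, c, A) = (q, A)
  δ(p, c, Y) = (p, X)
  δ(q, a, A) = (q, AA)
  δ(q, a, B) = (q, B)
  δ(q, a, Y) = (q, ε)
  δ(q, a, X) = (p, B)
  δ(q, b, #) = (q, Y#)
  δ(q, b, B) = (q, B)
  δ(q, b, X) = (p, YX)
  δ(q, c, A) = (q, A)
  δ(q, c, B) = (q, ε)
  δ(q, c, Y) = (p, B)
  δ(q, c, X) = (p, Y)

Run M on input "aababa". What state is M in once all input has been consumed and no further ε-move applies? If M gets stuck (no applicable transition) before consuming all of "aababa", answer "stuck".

(p, aababa, #)
  ε-move, top #: go to q, push X# → (q, aababa, X#)
  read a, top X: go to p, push B → (p, ababa, B#)
  read a, top B: go to q, push ε → (q, baba, #)
  read b, top #: go to q, push Y# → (q, aba, Y#)
  read a, top Y: go to q, push ε → (q, ba, #)
  read b, top #: go to q, push Y# → (q, a, Y#)
  read a, top Y: go to q, push ε → (q, ε, #)
All input consumed; M is in state q.

q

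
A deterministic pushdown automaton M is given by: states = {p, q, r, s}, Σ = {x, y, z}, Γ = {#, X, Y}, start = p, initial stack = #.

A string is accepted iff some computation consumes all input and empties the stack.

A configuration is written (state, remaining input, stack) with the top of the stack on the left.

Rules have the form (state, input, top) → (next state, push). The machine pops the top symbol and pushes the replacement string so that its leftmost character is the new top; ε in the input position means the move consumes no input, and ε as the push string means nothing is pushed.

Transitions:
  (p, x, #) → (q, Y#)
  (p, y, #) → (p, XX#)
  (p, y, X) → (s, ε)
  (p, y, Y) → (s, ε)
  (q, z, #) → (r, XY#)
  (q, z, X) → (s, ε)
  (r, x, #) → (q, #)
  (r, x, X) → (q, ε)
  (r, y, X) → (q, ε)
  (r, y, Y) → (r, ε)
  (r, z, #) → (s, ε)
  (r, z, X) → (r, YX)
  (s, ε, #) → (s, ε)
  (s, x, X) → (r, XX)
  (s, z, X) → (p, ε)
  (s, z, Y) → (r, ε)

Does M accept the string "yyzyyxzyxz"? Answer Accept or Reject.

(p, yyzyyxzyxz, #) ⊢ (p, yzyyxzyxz, XX#) ⊢ (s, zyyxzyxz, X#) ⊢ (p, yyxzyxz, #) ⊢ (p, yxzyxz, XX#) ⊢ (s, xzyxz, X#) ⊢ (r, zyxz, XX#) ⊢ (r, yxz, YXX#) ⊢ (r, xz, XX#) ⊢ (q, z, X#) ⊢ (s, ε, #) ⊢ (s, ε, ε)
All input consumed and the stack is empty.

Accept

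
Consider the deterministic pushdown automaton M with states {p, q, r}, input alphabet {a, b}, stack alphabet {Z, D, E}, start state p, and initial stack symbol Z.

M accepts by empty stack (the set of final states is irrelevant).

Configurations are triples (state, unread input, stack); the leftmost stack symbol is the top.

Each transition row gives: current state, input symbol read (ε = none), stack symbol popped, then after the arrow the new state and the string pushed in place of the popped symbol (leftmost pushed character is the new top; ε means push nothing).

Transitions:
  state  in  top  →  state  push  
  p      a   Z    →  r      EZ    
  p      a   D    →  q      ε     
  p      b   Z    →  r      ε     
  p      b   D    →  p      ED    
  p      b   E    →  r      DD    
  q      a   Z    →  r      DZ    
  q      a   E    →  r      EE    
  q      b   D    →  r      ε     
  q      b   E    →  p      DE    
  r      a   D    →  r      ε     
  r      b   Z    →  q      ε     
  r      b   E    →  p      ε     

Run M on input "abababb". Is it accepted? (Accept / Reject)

Accept

(p, abababb, Z)
  read a, top Z: go to r, push EZ → (r, bababb, EZ)
  read b, top E: go to p, push ε → (p, ababb, Z)
  read a, top Z: go to r, push EZ → (r, babb, EZ)
  read b, top E: go to p, push ε → (p, abb, Z)
  read a, top Z: go to r, push EZ → (r, bb, EZ)
  read b, top E: go to p, push ε → (p, b, Z)
  read b, top Z: go to r, push ε → (r, ε, ε)
All input consumed and the stack is empty.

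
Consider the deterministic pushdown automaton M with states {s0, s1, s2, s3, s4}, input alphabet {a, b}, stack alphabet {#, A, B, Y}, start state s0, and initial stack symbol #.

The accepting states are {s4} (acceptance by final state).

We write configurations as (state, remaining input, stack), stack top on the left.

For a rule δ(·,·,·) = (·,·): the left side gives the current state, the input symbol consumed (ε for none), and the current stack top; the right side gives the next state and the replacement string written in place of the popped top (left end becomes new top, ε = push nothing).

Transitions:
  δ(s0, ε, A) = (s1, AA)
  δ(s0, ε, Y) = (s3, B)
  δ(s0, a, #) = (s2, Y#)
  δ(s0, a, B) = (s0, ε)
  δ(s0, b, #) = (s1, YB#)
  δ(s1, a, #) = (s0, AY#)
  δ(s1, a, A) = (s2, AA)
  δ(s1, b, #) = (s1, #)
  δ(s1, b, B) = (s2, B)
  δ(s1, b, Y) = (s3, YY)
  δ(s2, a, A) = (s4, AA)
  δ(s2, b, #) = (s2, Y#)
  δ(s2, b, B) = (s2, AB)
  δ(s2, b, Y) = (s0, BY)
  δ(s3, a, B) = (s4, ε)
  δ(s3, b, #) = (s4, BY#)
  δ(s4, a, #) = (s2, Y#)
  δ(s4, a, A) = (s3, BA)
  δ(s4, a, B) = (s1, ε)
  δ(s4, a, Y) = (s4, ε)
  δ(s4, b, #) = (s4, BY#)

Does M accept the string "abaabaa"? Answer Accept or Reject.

Reject

(s0, abaabaa, #)
  read a, top #: go to s2, push Y# → (s2, baabaa, Y#)
  read b, top Y: go to s0, push BY → (s0, aabaa, BY#)
  read a, top B: go to s0, push ε → (s0, abaa, Y#)
  ε-move, top Y: go to s3, push B → (s3, abaa, B#)
  read a, top B: go to s4, push ε → (s4, baa, #)
  read b, top #: go to s4, push BY# → (s4, aa, BY#)
  read a, top B: go to s1, push ε → (s1, a, Y#)
No transition applies at (s1, a, Y#); input not fully consumed.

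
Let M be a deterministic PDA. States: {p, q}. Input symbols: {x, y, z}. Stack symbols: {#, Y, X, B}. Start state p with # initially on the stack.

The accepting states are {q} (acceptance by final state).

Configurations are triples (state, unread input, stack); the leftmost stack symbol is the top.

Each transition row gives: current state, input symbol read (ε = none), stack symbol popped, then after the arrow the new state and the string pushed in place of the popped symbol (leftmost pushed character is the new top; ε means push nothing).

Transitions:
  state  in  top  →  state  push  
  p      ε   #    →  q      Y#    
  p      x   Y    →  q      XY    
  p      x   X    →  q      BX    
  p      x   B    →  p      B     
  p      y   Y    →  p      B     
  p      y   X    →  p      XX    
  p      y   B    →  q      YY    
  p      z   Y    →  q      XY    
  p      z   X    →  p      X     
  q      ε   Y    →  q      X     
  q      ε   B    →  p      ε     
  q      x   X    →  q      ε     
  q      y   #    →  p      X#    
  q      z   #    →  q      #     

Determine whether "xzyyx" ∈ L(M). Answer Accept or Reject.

(p, xzyyx, #)
  ε-move, top #: go to q, push Y# → (q, xzyyx, Y#)
  ε-move, top Y: go to q, push X → (q, xzyyx, X#)
  read x, top X: go to q, push ε → (q, zyyx, #)
  read z, top #: go to q, push # → (q, yyx, #)
  read y, top #: go to p, push X# → (p, yx, X#)
  read y, top X: go to p, push XX → (p, x, XX#)
  read x, top X: go to q, push BX → (q, ε, BXX#)
All input consumed; state q ∈ F.

Accept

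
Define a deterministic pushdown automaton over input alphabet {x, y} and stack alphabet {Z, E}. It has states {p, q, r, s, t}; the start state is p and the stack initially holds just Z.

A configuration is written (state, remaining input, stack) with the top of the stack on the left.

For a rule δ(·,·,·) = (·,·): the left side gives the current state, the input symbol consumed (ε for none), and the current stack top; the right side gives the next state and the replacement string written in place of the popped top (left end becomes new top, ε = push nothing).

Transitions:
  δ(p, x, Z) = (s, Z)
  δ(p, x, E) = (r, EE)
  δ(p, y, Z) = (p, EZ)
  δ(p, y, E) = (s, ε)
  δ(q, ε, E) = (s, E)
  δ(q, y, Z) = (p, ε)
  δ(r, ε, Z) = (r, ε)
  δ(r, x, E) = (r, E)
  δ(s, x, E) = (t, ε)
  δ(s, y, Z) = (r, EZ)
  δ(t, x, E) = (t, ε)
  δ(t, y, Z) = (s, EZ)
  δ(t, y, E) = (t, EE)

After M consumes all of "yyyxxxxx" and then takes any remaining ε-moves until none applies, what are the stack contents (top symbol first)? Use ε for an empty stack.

(p, yyyxxxxx, Z)
  read y, top Z: go to p, push EZ → (p, yyxxxxx, EZ)
  read y, top E: go to s, push ε → (s, yxxxxx, Z)
  read y, top Z: go to r, push EZ → (r, xxxxx, EZ)
  read x, top E: go to r, push E → (r, xxxx, EZ)
  read x, top E: go to r, push E → (r, xxx, EZ)
  read x, top E: go to r, push E → (r, xx, EZ)
  read x, top E: go to r, push E → (r, x, EZ)
  read x, top E: go to r, push E → (r, ε, EZ)
All input consumed in state r with stack EZ.

EZ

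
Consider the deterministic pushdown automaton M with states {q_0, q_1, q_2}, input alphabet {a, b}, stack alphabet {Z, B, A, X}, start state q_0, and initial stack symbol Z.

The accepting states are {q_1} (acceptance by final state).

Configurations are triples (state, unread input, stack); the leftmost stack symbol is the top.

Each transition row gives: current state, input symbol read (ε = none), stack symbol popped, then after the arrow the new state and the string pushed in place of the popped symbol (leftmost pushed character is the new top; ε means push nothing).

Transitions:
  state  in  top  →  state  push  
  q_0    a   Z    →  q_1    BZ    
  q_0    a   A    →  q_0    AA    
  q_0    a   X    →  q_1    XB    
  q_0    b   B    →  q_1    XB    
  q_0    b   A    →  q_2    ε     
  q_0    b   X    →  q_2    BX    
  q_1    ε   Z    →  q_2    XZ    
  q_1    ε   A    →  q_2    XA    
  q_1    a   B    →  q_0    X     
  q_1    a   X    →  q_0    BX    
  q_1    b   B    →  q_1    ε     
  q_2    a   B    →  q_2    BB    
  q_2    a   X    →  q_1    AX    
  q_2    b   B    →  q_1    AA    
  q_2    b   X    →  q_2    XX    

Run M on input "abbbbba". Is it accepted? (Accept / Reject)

(q_0, abbbbba, Z)
  read a, top Z: go to q_1, push BZ → (q_1, bbbbba, BZ)
  read b, top B: go to q_1, push ε → (q_1, bbbba, Z)
  ε-move, top Z: go to q_2, push XZ → (q_2, bbbba, XZ)
  read b, top X: go to q_2, push XX → (q_2, bbba, XXZ)
  read b, top X: go to q_2, push XX → (q_2, bba, XXXZ)
  read b, top X: go to q_2, push XX → (q_2, ba, XXXXZ)
  read b, top X: go to q_2, push XX → (q_2, a, XXXXXZ)
  read a, top X: go to q_1, push AX → (q_1, ε, AXXXXXZ)
All input consumed; state q_1 ∈ F.

Accept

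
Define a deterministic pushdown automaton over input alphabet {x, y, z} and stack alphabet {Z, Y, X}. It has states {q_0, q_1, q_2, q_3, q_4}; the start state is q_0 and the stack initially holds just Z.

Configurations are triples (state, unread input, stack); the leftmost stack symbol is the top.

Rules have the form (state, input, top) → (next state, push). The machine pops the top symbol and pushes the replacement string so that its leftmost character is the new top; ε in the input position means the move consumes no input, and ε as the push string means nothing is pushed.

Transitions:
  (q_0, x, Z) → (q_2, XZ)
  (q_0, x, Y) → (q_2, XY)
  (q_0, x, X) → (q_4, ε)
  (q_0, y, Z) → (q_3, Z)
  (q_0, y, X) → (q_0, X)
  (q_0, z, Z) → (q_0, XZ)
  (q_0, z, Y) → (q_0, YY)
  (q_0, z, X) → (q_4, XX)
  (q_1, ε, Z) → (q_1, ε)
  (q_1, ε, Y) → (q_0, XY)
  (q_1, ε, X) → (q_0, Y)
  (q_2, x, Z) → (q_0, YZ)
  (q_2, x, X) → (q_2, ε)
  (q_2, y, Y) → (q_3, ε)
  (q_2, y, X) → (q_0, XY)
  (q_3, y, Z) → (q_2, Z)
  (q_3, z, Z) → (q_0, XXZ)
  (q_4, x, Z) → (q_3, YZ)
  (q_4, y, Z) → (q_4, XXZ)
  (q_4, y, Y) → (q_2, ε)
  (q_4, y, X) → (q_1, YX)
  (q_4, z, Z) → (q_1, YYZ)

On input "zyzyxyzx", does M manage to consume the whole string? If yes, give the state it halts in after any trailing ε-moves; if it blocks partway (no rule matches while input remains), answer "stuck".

stuck

(q_0, zyzyxyzx, Z) ⊢ (q_0, yzyxyzx, XZ) ⊢ (q_0, zyxyzx, XZ) ⊢ (q_4, yxyzx, XXZ) ⊢ (q_1, xyzx, YXXZ) ⊢ (q_0, xyzx, XYXXZ) ⊢ (q_4, yzx, YXXZ) ⊢ (q_2, zx, XXZ)
No transition for (q_2, z, top X); M blocks with input zx remaining.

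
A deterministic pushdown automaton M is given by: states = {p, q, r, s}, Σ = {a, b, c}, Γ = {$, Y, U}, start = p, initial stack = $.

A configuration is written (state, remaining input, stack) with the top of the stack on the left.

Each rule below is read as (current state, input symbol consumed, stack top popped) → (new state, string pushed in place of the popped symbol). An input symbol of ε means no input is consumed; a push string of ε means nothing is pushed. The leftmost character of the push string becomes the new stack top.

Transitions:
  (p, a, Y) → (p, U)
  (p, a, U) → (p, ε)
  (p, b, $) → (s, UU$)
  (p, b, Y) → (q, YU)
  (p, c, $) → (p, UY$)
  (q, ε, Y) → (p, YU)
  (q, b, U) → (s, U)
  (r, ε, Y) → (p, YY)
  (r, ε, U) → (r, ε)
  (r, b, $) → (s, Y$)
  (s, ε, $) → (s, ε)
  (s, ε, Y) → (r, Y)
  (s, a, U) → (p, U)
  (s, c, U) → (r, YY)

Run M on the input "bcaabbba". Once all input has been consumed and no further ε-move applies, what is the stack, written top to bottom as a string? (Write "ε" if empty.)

(p, bcaabbba, $) ⊢ (s, caabbba, UU$) ⊢ (r, aabbba, YYU$) ⊢ (p, aabbba, YYYU$) ⊢ (p, abbba, UYYU$) ⊢ (p, bbba, YYU$) ⊢ (q, bba, YUYU$) ⊢ (p, bba, YUUYU$) ⊢ (q, ba, YUUUYU$) ⊢ (p, ba, YUUUUYU$) ⊢ (q, a, YUUUUUYU$) ⊢ (p, a, YUUUUUUYU$) ⊢ (p, ε, UUUUUUUYU$)
All input consumed in state p with stack UUUUUUUYU$.

UUUUUUUYU$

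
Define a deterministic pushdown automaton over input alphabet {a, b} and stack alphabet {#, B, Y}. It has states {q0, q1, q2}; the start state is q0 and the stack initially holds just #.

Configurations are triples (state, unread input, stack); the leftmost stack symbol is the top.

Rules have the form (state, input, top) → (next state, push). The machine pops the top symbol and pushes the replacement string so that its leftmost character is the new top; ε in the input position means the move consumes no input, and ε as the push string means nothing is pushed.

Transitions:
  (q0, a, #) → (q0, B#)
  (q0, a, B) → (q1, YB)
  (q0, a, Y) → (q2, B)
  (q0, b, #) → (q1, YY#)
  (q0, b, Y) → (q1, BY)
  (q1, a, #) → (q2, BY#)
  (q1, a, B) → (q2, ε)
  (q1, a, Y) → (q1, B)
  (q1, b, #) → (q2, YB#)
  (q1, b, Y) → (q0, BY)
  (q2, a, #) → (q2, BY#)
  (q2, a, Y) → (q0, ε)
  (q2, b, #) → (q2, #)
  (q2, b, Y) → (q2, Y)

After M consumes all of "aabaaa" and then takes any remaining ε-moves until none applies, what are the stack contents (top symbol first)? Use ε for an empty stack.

(q0, aabaaa, #) ⊢ (q0, abaaa, B#) ⊢ (q1, baaa, YB#) ⊢ (q0, aaa, BYB#) ⊢ (q1, aa, YBYB#) ⊢ (q1, a, BBYB#) ⊢ (q2, ε, BYB#)
All input consumed in state q2 with stack BYB#.

BYB#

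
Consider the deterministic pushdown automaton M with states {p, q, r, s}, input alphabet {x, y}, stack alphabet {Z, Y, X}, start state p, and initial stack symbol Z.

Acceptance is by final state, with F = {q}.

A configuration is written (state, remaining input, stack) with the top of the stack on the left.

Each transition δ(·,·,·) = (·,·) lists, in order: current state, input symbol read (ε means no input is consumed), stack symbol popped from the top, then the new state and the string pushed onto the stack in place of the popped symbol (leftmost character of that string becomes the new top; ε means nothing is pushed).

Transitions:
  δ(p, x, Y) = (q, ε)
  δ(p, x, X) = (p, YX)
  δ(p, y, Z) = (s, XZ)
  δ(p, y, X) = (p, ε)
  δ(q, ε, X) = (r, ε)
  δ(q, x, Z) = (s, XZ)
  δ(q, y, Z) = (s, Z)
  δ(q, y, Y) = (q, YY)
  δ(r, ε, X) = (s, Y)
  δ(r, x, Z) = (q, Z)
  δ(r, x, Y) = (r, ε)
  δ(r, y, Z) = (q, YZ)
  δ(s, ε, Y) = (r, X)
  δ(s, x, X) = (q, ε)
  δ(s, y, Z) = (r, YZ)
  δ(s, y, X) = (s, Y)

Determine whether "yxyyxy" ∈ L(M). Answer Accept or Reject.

(p, yxyyxy, Z)
  read y, top Z: go to s, push XZ → (s, xyyxy, XZ)
  read x, top X: go to q, push ε → (q, yyxy, Z)
  read y, top Z: go to s, push Z → (s, yxy, Z)
  read y, top Z: go to r, push YZ → (r, xy, YZ)
  read x, top Y: go to r, push ε → (r, y, Z)
  read y, top Z: go to q, push YZ → (q, ε, YZ)
All input consumed; state q ∈ F.

Accept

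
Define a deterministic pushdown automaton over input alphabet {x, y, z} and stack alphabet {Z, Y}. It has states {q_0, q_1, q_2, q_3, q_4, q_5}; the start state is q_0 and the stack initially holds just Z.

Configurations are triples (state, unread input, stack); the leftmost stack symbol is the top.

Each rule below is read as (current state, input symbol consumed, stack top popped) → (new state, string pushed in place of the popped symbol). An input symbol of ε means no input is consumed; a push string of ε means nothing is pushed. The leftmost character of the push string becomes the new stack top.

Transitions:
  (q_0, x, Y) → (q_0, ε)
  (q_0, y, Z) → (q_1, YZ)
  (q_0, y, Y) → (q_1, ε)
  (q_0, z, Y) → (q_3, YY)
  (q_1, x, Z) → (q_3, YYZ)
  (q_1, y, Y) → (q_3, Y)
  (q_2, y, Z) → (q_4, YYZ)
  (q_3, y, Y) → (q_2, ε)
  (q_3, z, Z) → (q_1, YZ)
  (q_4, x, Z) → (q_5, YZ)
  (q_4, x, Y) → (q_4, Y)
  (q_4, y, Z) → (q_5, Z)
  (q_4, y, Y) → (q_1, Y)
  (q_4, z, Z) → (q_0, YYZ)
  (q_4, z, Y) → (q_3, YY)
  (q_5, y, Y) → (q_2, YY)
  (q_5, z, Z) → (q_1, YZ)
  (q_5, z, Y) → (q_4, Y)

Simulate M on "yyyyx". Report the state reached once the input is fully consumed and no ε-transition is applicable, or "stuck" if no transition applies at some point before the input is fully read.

q_4

(q_0, yyyyx, Z)
  read y, top Z: go to q_1, push YZ → (q_1, yyyx, YZ)
  read y, top Y: go to q_3, push Y → (q_3, yyx, YZ)
  read y, top Y: go to q_2, push ε → (q_2, yx, Z)
  read y, top Z: go to q_4, push YYZ → (q_4, x, YYZ)
  read x, top Y: go to q_4, push Y → (q_4, ε, YYZ)
All input consumed; M is in state q_4.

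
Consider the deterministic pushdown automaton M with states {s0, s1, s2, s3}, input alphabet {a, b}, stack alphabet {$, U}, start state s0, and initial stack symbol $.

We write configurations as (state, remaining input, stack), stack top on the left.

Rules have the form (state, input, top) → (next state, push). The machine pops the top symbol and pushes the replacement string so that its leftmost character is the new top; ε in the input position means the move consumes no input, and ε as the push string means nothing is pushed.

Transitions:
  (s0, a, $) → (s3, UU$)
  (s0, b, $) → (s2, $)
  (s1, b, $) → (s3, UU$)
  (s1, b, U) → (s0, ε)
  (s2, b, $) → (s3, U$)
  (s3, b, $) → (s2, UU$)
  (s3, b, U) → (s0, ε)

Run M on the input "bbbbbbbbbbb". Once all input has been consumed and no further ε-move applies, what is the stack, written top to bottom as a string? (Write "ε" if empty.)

U$

(s0, bbbbbbbbbbb, $)
  read b, top $: go to s2, push $ → (s2, bbbbbbbbbb, $)
  read b, top $: go to s3, push U$ → (s3, bbbbbbbbb, U$)
  read b, top U: go to s0, push ε → (s0, bbbbbbbb, $)
  read b, top $: go to s2, push $ → (s2, bbbbbbb, $)
  read b, top $: go to s3, push U$ → (s3, bbbbbb, U$)
  read b, top U: go to s0, push ε → (s0, bbbbb, $)
  read b, top $: go to s2, push $ → (s2, bbbb, $)
  read b, top $: go to s3, push U$ → (s3, bbb, U$)
  read b, top U: go to s0, push ε → (s0, bb, $)
  read b, top $: go to s2, push $ → (s2, b, $)
  read b, top $: go to s3, push U$ → (s3, ε, U$)
All input consumed in state s3 with stack U$.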